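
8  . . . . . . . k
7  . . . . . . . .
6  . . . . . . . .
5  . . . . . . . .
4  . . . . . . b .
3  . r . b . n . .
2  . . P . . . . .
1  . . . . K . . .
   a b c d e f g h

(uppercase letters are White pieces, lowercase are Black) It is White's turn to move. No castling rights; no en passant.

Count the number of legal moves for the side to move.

2

White to move; king on e1.
In check: yes, from the black knight on f3.
Legal moves: Kf2, Kd1.
Count: 2.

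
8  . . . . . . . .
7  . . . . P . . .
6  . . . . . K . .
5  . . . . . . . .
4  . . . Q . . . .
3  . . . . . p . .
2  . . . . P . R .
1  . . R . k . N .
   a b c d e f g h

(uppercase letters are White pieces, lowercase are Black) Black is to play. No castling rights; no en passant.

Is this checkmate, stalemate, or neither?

Black to move; black king on e1.
In check: yes, from the white rook on c1.
King squares — d1: attacked by Rc1; f1: attacked by Rc1; d2: attacked by Qd4; e2: attacked by Ng1; f2: attacked by Rg2.
Legal moves for Black: none.
In check with no legal moves → checkmate.

checkmate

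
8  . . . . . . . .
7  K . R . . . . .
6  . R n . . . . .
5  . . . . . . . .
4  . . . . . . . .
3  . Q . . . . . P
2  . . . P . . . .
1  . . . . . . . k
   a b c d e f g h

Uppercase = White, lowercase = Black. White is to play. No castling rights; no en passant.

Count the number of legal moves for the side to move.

White to move; king on a7.
In check: yes, from the black knight on c6.
Legal moves: Ka8, Kb7, Ka6, Rcxc6, Rbxc6.
Count: 5.

5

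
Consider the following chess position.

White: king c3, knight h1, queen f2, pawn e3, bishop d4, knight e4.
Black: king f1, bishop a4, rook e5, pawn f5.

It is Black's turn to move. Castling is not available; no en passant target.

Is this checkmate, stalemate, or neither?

Black to move; black king on f1.
In check: yes, from the white queen on f2.
King squares — e1: attacked by Qf2; g1: attacked by Qf2; e2: attacked by Qf2; f2: attacked by Nh1; g2: attacked by Qf2.
Legal moves for Black: none.
In check with no legal moves → checkmate.

checkmate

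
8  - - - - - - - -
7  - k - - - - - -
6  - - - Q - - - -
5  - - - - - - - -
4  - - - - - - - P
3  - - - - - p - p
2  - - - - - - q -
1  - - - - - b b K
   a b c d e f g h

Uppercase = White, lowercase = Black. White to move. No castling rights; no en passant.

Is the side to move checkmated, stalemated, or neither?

White to move; white king on h1.
In check: yes, from the black queen on g2.
King squares — g1: attacked by Qg2; g2: attacked by Bf1; h2: attacked by Bg1.
Legal moves for White: none.
In check with no legal moves → checkmate.

checkmate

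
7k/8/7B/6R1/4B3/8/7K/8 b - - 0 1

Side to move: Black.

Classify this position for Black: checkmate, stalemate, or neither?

stalemate

Black to move; black king on h8.
In check: no.
King squares — g7: attacked by Rg5; h7: attacked by Be4; g8: attacked by Rg5.
Legal moves for Black: none.
Not in check and no legal moves → stalemate.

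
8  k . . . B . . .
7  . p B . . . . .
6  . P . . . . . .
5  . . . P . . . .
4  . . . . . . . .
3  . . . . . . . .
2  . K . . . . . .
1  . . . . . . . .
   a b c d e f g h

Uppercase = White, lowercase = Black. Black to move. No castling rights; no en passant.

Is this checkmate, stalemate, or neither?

stalemate

Black to move; black king on a8.
In check: no.
King squares — a7: attacked by Pb6; b7: own pawn; b8: attacked by Bc7.
Legal moves for Black: none.
Not in check and no legal moves → stalemate.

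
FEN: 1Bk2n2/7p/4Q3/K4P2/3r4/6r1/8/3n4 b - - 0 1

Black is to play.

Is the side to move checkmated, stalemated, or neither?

Black to move; black king on c8.
In check: yes, from the white queen on e6.
King squares — b7: available; c7: attacked by Bb8; d7: attacked by Qe6; b8: available; d8: available.
Legal moves for Black: Kd8, Kxb8, Kb7, Nd7, Nxe6, Rd7.
Black is in check but has 6 legal moves → neither.

neither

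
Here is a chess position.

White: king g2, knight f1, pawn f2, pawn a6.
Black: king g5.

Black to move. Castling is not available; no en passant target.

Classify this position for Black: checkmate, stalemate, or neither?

neither

Black to move; black king on g5.
In check: no.
Legal moves for Black: Kh6, Kg6, Kf6, Kh5, Kf5, Kh4, Kg4, Kf4.
Black has 8 legal moves and is not in check → neither.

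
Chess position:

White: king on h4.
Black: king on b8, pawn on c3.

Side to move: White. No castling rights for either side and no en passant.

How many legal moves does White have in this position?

5

White to move; king on h4.
In check: no.
Legal moves: Kh5, Kg5, Kg4, Kh3, Kg3.
Count: 5.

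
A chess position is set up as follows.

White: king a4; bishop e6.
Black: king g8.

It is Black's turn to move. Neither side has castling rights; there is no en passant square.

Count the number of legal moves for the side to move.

Black to move; king on g8.
In check: yes, from the white bishop on e6.
Legal moves: Kh8, Kf8, Kh7, Kg7.
Count: 4.

4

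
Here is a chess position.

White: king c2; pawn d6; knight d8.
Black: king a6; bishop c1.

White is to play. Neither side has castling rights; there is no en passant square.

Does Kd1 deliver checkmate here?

no

After Kd1: black king on a6; in check: no.
Black is not in check, so this cannot be checkmate.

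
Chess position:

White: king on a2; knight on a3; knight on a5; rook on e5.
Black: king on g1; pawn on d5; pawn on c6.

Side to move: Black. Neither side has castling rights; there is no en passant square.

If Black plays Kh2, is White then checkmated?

no

After Kh2: white king on a2; in check: no.
White is not in check, so this cannot be checkmate.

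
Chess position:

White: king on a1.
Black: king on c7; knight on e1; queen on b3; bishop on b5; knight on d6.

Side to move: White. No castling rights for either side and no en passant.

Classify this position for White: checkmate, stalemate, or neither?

stalemate

White to move; white king on a1.
In check: no.
King squares — b1: attacked by Qb3; a2: attacked by Qb3; b2: attacked by Qb3.
Legal moves for White: none.
Not in check and no legal moves → stalemate.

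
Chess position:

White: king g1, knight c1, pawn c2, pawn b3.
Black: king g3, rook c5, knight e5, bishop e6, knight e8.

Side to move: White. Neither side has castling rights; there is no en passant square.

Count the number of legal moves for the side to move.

8

White to move; king on g1.
In check: no.
Legal moves: Kh1, Kf1, Nd3, Ne2+, Na2, b4, c3, c4.
Count: 8.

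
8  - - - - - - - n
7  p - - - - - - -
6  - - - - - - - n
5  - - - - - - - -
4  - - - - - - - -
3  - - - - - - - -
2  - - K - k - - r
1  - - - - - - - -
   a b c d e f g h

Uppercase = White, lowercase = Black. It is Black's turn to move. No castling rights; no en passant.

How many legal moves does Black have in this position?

Black to move; king on e2.
In check: no.
Legal moves: N8f7, Ng6, Ng8, N6f7, Nf5, Ng4, Rh5, Rh4, Rh3, Rg2, Rf2, Rh1, Kf3+, Ke3+, Kf2, Kf1+, Ke1+, a6, a5.
Count: 19.

19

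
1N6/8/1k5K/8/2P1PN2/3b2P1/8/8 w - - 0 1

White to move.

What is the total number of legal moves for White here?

White to move; king on h6.
In check: no.
Legal moves: Nd7+, Nc6, Na6, Kh7, Kg7, Kg6, Kh5, Kg5, Ng6, Ne6, Nh5, Nd5+, Nh3, Nxd3, Ng2, Ne2, e5, c5+, g4.
Count: 19.

19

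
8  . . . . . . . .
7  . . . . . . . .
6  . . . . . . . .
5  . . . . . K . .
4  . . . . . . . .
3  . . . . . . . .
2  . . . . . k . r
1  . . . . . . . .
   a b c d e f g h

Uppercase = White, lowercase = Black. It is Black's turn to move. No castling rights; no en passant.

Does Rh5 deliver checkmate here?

After Rh5: white king on f5; in check: yes, from the black rook on h5.
White has 6 legal replies: Kg6, Kf6, Ke6, Kg4, Kf4, Ke4.
In check but a legal move exists → not checkmate.

no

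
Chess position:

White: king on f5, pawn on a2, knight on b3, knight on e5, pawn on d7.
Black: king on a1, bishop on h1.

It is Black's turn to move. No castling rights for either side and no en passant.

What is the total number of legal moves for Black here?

3

Black to move; king on a1.
In check: yes, from the white knight on b3.
Legal moves: Kb2, Kxa2, Kb1.
Count: 3.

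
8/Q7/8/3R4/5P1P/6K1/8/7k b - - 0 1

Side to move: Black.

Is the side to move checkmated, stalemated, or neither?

stalemate

Black to move; black king on h1.
In check: no.
King squares — g1: attacked by Qa7; g2: attacked by Kg3; h2: attacked by Kg3.
Legal moves for Black: none.
Not in check and no legal moves → stalemate.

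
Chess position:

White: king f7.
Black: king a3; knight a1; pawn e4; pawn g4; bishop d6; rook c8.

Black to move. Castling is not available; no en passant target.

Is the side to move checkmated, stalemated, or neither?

neither

Black to move; black king on a3.
In check: no.
Legal moves for Black include: Rh8, Rg8, Rf8+, Re8, Rd8, Rb8, Ra8, Rc7+, Rc6, Rc5, Rc4, Rc3, Rc2, Rc1, Bf8, Bb8, Be7, Bc7, ... (list truncated; more exist).
Black has legal moves and is not in check → neither.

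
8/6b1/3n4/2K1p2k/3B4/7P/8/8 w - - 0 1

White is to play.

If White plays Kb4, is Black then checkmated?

After Kb4: black king on h5; in check: no.
Black is not in check, so this cannot be checkmate.

no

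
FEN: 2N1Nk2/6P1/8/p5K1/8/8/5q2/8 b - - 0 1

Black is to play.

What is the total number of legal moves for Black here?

Black to move; king on f8.
In check: yes, from the white pawn on g7.
Legal moves: Kg8, Kxe8, Kf7.
Count: 3.

3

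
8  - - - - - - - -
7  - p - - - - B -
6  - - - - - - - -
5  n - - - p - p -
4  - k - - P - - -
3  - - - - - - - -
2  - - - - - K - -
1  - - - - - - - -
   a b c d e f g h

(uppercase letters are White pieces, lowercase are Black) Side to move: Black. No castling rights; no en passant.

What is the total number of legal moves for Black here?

13

Black to move; king on b4.
In check: no.
Legal moves: Nc6, Nc4, Nb3, Kc5, Kb5, Kc4, Ka4, Kc3, Kb3, Ka3, b6, g4, b5.
Count: 13.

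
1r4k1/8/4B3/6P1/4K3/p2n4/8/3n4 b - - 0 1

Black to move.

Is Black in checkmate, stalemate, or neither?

neither

Black to move; black king on g8.
In check: yes, from the white bishop on e6.
Legal moves for Black: Kh8, Kf8, Kh7, Kg7.
Black is in check but has 4 legal moves → neither.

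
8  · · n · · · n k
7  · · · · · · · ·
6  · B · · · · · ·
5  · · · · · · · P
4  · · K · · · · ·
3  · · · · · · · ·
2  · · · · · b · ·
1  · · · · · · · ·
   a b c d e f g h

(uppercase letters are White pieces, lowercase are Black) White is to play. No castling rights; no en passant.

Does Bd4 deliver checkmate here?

After Bd4: black king on h8; in check: yes, from the white bishop on d4.
Black has 3 legal replies: Kh7, Nf6, Bxd4.
In check but a legal move exists → not checkmate.

no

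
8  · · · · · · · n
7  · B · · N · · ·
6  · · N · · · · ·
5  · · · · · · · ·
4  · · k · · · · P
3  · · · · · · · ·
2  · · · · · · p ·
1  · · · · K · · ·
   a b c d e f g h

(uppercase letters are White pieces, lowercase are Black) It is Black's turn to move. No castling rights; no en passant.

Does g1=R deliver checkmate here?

After g1=R: white king on e1; in check: yes, from the black rook on g1.
White has 3 legal replies: Kf2, Ke2, Kd2.
In check but a legal move exists → not checkmate.

no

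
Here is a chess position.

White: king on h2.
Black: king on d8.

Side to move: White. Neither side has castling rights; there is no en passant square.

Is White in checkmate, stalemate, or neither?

White to move; white king on h2.
In check: no.
Legal moves for White: Kh3, Kg3, Kg2, Kh1, Kg1.
White has 5 legal moves and is not in check → neither.

neither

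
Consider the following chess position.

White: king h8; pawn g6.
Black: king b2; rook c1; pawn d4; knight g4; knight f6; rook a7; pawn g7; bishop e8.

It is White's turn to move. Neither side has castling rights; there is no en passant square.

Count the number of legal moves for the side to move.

White to move; king on h8.
In check: no.
Legal moves: none.
Count: 0.

0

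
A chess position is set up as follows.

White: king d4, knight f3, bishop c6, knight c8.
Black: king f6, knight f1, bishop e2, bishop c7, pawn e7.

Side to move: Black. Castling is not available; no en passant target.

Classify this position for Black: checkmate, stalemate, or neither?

neither

Black to move; black king on f6.
In check: no.
Legal moves for Black include: Bd8, Bb8, Bd6, Bb6+, Be5+, Ba5, Bf4, Bg3, Bh2, Kg7, Kf7, Kg6, Ke6, Kf5, Ba6, Bb5, Bc4, Bxf3, ... (list truncated; more exist).
Black has legal moves and is not in check → neither.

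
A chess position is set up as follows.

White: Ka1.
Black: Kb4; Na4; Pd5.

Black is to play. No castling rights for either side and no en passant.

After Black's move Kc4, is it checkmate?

After Kc4: white king on a1; in check: no.
White is not in check, so this cannot be checkmate.

no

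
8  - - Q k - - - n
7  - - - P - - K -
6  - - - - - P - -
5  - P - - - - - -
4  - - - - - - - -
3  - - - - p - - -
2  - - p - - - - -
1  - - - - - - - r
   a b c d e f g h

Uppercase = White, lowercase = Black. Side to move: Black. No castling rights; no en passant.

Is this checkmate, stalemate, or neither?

checkmate

Black to move; black king on d8.
In check: yes, from the white queen on c8.
King squares — c7: attacked by Qc8; d7: attacked by Qc8; e7: attacked by Pf6; c8: attacked by Pd7; e8: attacked by Pd7.
Legal moves for Black: none.
In check with no legal moves → checkmate.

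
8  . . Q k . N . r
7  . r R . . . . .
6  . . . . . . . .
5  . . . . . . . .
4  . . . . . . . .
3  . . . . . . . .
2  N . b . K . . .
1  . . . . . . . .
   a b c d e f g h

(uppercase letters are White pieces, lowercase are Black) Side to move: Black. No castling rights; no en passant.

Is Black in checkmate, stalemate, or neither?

Black to move; black king on d8.
In check: yes, from the white queen on c8.
King squares — c7: attacked by Qc8; d7: attacked by Rc7; e7: attacked by Rc7; c8: attacked by Rc7; e8: attacked by Qc8.
Legal moves for Black: none.
In check with no legal moves → checkmate.

checkmate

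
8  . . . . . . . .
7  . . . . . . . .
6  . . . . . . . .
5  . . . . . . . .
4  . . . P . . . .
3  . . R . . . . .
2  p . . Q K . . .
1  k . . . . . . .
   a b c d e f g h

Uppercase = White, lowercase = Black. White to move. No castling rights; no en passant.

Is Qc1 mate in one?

yes

After Qc1: black king on a1; in check: yes, from the white queen on c1.
King squares — b1: attacked by Qc1; a2: own pawn; b2: attacked by Qc1.
Black has no legal moves → checkmate.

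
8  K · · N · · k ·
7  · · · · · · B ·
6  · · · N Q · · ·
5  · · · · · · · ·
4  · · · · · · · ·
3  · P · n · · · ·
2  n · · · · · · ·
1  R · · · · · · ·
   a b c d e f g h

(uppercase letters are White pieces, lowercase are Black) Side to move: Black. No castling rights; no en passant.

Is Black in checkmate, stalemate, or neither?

Black to move; black king on g8.
In check: yes, from the white queen on e6.
Legal moves for Black: Kh7, Kxg7.
Black is in check but has 2 legal moves → neither.

neither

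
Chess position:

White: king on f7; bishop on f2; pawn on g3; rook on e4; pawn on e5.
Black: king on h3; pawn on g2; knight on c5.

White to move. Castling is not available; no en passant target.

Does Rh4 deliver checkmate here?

After Rh4: black king on h3; in check: yes, from the white rook on h4.
King squares — g2: own pawn; h2: attacked by Rh4; g3: attacked by Bf2; g4: attacked by Rh4; h4: attacked by Pg3.
Black has no legal moves → checkmate.

yes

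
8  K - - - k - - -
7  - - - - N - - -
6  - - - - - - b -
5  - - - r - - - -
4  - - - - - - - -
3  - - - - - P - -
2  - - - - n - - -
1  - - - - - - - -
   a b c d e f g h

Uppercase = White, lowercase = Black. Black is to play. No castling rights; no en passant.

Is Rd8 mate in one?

no

After Rd8: white king on a8; in check: yes, from the black rook on d8.
White has 3 legal replies: Kb7, Ka7, Nc8.
In check but a legal move exists → not checkmate.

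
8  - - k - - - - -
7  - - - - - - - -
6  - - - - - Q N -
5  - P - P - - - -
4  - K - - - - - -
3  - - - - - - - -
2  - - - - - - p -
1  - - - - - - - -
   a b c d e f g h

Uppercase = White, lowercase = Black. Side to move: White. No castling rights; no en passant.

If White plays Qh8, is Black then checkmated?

no

After Qh8: black king on c8; in check: yes, from the white queen on h8.
Black has 3 legal replies: Kd7, Kc7, Kb7.
In check but a legal move exists → not checkmate.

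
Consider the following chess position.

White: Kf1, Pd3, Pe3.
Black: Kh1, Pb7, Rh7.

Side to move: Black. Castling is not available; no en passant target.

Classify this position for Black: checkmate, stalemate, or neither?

neither

Black to move; black king on h1.
In check: no.
Legal moves for Black: Rh8, Rg7, Rf7+, Re7, Rd7, Rc7, Rh6, Rh5, Rh4, Rh3, Rh2, Kh2, b6, b5.
Black has 14 legal moves and is not in check → neither.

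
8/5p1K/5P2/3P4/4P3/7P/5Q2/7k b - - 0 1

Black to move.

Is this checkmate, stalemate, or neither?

stalemate

Black to move; black king on h1.
In check: no.
King squares — g1: attacked by Qf2; g2: attacked by Qf2; h2: attacked by Qf2.
Legal moves for Black: none.
Not in check and no legal moves → stalemate.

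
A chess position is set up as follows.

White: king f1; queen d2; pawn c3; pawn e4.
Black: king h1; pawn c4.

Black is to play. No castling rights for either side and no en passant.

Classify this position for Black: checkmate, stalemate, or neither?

Black to move; black king on h1.
In check: no.
King squares — g1: attacked by Kf1; g2: attacked by Kf1; h2: attacked by Qd2.
Legal moves for Black: none.
Not in check and no legal moves → stalemate.

stalemate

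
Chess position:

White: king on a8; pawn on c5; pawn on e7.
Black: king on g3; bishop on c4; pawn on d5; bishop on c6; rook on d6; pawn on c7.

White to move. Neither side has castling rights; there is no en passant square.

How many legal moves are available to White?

White to move; king on a8.
In check: yes, from the black bishop on c6.
Legal moves: Kb8, Ka7.
Count: 2.

2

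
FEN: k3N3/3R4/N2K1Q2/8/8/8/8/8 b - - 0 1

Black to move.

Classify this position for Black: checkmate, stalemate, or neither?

Black to move; black king on a8.
In check: no.
King squares — a7: attacked by Rd7; b7: attacked by Rd7; b8: attacked by Na6.
Legal moves for Black: none.
Not in check and no legal moves → stalemate.

stalemate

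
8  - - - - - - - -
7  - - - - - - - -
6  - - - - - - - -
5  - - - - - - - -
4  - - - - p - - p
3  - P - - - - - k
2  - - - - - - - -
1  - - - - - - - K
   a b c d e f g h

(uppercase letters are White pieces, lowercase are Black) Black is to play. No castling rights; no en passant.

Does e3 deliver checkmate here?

After e3: white king on h1; in check: no.
White is not in check, so this cannot be checkmate.

no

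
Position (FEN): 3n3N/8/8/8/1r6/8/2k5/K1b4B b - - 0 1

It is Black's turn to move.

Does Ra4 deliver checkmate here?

yes

After Ra4: white king on a1; in check: yes, from the black rook on a4.
King squares — b1: attacked by Kc2; a2: attacked by Ra4; b2: attacked by Bc1.
White has no legal moves → checkmate.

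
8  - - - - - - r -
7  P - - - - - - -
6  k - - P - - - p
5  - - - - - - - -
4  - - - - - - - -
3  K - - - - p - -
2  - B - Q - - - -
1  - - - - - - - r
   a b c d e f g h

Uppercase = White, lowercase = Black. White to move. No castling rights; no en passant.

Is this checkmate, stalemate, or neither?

White to move; white king on a3.
In check: no.
Legal moves for White include: Kb4, Ka4, Kb3, Ka2, Qxh6, Qg5, Qd5, Qa5+, Qf4, Qd4, Qb4, Qe3, Qd3+, Qc3, Qh2, Qg2, Qf2, Qe2+, ... (list truncated; more exist).
White has legal moves and is not in check → neither.

neither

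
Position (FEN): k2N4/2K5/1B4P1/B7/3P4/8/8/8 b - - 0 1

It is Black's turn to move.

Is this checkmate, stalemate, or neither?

Black to move; black king on a8.
In check: no.
King squares — a7: attacked by Bb6; b7: attacked by Kc7; b8: attacked by Kc7.
Legal moves for Black: none.
Not in check and no legal moves → stalemate.

stalemate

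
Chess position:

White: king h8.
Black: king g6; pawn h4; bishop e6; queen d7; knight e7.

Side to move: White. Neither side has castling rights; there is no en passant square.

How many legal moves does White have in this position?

White to move; king on h8.
In check: no.
Legal moves: none.
Count: 0.

0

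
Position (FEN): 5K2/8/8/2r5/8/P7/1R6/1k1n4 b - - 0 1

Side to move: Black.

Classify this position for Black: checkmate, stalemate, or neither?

neither

Black to move; black king on b1.
In check: yes, from the white rook on b2.
Legal moves for Black: Kxb2, Kc1, Ka1, Nxb2.
Black is in check but has 4 legal moves → neither.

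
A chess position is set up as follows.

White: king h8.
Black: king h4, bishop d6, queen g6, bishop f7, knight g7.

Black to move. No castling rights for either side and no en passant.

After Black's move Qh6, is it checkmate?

yes

After Qh6: white king on h8; in check: yes, from the black queen on h6.
King squares — g7: attacked by Qh6; h7: attacked by Qh6; g8: attacked by Bf7.
White has no legal moves → checkmate.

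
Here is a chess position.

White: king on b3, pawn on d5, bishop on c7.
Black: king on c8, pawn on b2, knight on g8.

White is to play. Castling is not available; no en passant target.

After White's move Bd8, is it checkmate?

After Bd8: black king on c8; in check: no.
Black is not in check, so this cannot be checkmate.

no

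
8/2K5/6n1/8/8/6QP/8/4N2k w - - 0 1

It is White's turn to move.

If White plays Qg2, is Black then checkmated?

After Qg2: black king on h1; in check: yes, from the white queen on g2.
King squares — g1: attacked by Qg2; g2: attacked by Ne1; h2: attacked by Qg2.
Black has no legal moves → checkmate.

yes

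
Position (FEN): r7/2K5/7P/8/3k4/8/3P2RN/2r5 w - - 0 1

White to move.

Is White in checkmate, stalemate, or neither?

White to move; white king on c7.
In check: yes, from the black rook on c1.
King squares — b6: available; c6: attacked by Rc1; d6: available; b7: available; d7: available; b8: attacked by Ra8; c8: attacked by Rc1; d8: attacked by Ra8.
Legal moves for White: Kd7, Kb7, Kd6, Kb6.
White is in check but has 4 legal moves → neither.

neither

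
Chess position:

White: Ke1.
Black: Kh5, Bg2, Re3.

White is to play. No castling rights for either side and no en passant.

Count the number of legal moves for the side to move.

White to move; king on e1.
In check: yes, from the black rook on e3.
Legal moves: Kf2, Kd2, Kd1.
Count: 3.

3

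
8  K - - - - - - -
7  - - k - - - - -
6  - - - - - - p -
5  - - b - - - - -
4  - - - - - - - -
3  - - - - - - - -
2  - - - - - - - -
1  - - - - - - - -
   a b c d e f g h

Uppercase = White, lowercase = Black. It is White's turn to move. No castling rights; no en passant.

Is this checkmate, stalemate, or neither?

White to move; white king on a8.
In check: no.
King squares — a7: attacked by Bc5; b7: attacked by Kc7; b8: attacked by Kc7.
Legal moves for White: none.
Not in check and no legal moves → stalemate.

stalemate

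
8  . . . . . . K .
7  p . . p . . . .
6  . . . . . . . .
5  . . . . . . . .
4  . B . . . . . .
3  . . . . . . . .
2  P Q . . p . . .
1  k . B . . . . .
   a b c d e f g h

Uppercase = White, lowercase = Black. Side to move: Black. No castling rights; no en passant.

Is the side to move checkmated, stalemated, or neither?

checkmate

Black to move; black king on a1.
In check: yes, from the white queen on b2.
King squares — b1: attacked by Qb2; a2: attacked by Qb2; b2: attacked by Bc1.
Legal moves for Black: none.
In check with no legal moves → checkmate.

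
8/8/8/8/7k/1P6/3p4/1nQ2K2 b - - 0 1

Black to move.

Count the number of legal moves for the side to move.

15

Black to move; king on h4.
In check: no.
Legal moves: Kh5, Kg5, Kg4, Kh3, Kg3, Nc3, Na3, dxc1=Q+, dxc1=R+, dxc1=B, dxc1=N, d1=Q+, d1=R+, d1=B, d1=N.
Count: 15.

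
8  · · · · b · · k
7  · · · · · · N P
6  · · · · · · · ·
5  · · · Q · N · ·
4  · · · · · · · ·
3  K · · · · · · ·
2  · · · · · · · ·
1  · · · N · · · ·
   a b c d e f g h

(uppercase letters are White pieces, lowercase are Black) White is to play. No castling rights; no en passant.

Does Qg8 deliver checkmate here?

yes

After Qg8: black king on h8; in check: yes, from the white queen on g8.
King squares — g7: attacked by Nf5; h7: attacked by Qg8; g8: attacked by Ph7.
Black has no legal moves → checkmate.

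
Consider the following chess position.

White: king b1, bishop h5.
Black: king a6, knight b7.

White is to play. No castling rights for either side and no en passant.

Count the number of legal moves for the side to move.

12

White to move; king on b1.
In check: no.
Legal moves: Be8, Bf7, Bg6, Bg4, Bf3, Be2+, Bd1, Kc2, Kb2, Ka2, Kc1, Ka1.
Count: 12.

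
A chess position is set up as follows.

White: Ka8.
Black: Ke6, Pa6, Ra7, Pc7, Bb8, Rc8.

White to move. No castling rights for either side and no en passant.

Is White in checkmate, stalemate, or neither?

White to move; white king on a8.
In check: yes, from the black rook on a7.
King squares — a7: attacked by Bb8; b7: attacked by Ra7; b8: attacked by Rc8.
Legal moves for White: none.
In check with no legal moves → checkmate.

checkmate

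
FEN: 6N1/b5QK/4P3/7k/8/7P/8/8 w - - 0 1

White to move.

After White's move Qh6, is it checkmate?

After Qh6: black king on h5; in check: yes, from the white queen on h6.
King squares — g4: attacked by Ph3; h4: attacked by Qh6; g5: attacked by Qh6; g6: attacked by Qh6; h6: attacked by Kh7.
Black has no legal moves → checkmate.

yes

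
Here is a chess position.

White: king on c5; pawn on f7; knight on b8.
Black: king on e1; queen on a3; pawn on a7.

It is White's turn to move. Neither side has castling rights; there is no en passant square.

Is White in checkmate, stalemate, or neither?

White to move; white king on c5.
In check: yes, from the black queen on a3.
King squares — b4: attacked by Qa3; c4: available; d4: available; b5: available; d5: available; b6: attacked by Pa7; c6: available; d6: attacked by Qa3.
Legal moves for White: Kc6, Kd5, Kb5, Kd4, Kc4.
White is in check but has 5 legal moves → neither.

neither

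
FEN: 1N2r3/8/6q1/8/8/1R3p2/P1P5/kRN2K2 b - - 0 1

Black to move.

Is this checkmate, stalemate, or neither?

Black to move; black king on a1.
In check: yes, from the white rook on b1.
King squares — b1: attacked by Rb3; a2: attacked by Nc1; b2: attacked by Rb1.
Legal moves for Black: none.
In check with no legal moves → checkmate.

checkmate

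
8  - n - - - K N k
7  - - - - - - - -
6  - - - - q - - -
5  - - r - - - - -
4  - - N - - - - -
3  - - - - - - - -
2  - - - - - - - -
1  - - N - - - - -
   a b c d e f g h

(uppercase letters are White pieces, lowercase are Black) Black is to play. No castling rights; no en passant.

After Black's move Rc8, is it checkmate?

After Rc8: white king on f8; in check: yes, from the black rook on c8.
King squares — e7: attacked by Qe6; f7: attacked by Qe6; g7: attacked by Kh8; e8: attacked by Qe6; g8: own knight.
White has no legal moves → checkmate.

yes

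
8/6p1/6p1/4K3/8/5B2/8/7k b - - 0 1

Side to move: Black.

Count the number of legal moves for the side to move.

2

Black to move; king on h1.
In check: yes, from the white bishop on f3.
Legal moves: Kh2, Kg1.
Count: 2.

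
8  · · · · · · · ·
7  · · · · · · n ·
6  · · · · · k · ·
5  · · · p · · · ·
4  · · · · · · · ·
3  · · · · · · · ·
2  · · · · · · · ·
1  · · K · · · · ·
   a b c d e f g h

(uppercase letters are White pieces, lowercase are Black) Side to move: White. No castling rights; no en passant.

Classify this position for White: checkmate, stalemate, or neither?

White to move; white king on c1.
In check: no.
Legal moves for White: Kd2, Kc2, Kb2, Kd1, Kb1.
White has 5 legal moves and is not in check → neither.

neither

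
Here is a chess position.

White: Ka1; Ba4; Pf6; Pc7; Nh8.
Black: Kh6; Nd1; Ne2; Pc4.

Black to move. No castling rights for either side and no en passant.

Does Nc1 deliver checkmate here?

After Nc1: white king on a1; in check: no.
White is not in check, so this cannot be checkmate.

no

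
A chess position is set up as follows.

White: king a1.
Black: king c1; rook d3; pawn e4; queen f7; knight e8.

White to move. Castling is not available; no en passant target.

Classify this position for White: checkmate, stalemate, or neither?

stalemate

White to move; white king on a1.
In check: no.
King squares — b1: attacked by Kc1; a2: attacked by Qf7; b2: attacked by Kc1.
Legal moves for White: none.
Not in check and no legal moves → stalemate.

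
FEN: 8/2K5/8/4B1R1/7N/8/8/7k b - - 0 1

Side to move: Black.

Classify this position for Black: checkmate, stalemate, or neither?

Black to move; black king on h1.
In check: no.
King squares — g1: attacked by Rg5; g2: attacked by Nh4; h2: attacked by Be5.
Legal moves for Black: none.
Not in check and no legal moves → stalemate.

stalemate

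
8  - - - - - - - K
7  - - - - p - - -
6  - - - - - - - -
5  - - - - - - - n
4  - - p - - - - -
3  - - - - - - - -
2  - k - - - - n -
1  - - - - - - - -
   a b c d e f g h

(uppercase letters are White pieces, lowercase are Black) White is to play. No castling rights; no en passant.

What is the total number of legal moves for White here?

White to move; king on h8.
In check: no.
Legal moves: Kg8, Kh7.
Count: 2.

2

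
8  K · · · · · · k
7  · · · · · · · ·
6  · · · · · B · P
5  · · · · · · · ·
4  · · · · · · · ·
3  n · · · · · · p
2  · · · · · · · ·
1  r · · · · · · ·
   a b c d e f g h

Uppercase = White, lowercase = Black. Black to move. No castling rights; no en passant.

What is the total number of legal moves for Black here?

Black to move; king on h8.
In check: yes, from the white bishop on f6.
Legal moves: Kg8, Kh7.
Count: 2.

2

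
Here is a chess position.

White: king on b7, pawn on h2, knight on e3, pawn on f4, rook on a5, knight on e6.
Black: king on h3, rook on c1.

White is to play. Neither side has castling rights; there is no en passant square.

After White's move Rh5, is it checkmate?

After Rh5: black king on h3; in check: yes, from the white rook on h5.
King squares — g2: attacked by Ne3; h2: attacked by Rh5; g3: attacked by Ph2; g4: attacked by Ne3; h4: attacked by Rh5.
Black has no legal moves → checkmate.

yes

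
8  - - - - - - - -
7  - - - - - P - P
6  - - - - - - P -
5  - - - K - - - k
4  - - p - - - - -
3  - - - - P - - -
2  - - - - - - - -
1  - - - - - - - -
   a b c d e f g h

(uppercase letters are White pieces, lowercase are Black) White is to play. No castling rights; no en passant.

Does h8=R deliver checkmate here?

After h8=R: black king on h5; in check: yes, from the white rook on h8.
Black has 3 legal replies: Kxg6, Kg5, Kg4.
In check but a legal move exists → not checkmate.

no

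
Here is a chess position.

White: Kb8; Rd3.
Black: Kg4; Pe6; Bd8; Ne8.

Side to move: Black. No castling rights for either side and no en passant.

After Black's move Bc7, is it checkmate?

After Bc7: white king on b8; in check: yes, from the black bishop on c7.
White has 4 legal replies: Kc8, Ka8, Kb7, Ka7.
In check but a legal move exists → not checkmate.

no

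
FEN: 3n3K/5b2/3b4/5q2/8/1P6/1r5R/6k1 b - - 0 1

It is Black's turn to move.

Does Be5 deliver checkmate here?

After Be5: white king on h8; in check: yes, from the black bishop on e5.
King squares — g7: attacked by Be5; h7: attacked by Qf5; g8: attacked by Bf7.
White has no legal moves → checkmate.

yes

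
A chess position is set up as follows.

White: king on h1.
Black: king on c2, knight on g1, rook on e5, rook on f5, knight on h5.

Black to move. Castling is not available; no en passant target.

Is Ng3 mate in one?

After Ng3: white king on h1; in check: yes, from the black knight on g3.
White has 3 legal replies: Kh2, Kg2, Kxg1.
In check but a legal move exists → not checkmate.

no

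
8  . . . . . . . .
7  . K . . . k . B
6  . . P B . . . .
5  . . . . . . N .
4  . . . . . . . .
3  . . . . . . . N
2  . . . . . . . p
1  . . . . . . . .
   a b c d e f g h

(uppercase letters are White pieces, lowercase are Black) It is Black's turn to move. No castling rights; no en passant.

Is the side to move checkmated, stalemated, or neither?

neither

Black to move; black king on f7.
In check: yes, from the white knight on g5.
King squares — e6: attacked by Ng5; f6: available; g6: attacked by Bh7; e7: attacked by Bd6; g7: available; e8: available; f8: attacked by Bd6; g8: attacked by Bh7.
Legal moves for Black: Ke8, Kg7, Kf6.
Black is in check but has 3 legal moves → neither.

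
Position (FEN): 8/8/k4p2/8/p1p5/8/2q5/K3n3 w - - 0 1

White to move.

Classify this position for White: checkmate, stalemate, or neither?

White to move; white king on a1.
In check: no.
King squares — b1: attacked by Qc2; a2: attacked by Qc2; b2: attacked by Qc2.
Legal moves for White: none.
Not in check and no legal moves → stalemate.

stalemate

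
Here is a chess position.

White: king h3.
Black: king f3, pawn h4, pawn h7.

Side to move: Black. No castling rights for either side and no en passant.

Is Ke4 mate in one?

no

After Ke4: white king on h3; in check: no.
White is not in check, so this cannot be checkmate.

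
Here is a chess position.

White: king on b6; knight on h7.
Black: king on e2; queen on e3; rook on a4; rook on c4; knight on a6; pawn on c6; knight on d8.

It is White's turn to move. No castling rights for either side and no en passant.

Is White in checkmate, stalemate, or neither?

checkmate

White to move; white king on b6.
In check: yes, from the black queen on e3.
King squares — a5: attacked by Ra4; b5: attacked by Pc6; c5: attacked by Qe3; a6: attacked by Ra4; c6: attacked by Rc4; a7: attacked by Qe3; b7: attacked by Nd8; c7: attacked by Na6.
Legal moves for White: none.
In check with no legal moves → checkmate.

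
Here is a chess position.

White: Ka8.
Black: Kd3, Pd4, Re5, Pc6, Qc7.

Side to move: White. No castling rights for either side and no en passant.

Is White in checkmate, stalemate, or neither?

White to move; white king on a8.
In check: no.
King squares — a7: attacked by Qc7; b7: attacked by Qc7; b8: attacked by Qc7.
Legal moves for White: none.
Not in check and no legal moves → stalemate.

stalemate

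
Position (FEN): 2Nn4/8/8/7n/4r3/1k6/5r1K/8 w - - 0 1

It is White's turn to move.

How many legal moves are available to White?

3

White to move; king on h2.
In check: yes, from the black rook on f2.
Legal moves: Kh3, Kh1, Kg1.
Count: 3.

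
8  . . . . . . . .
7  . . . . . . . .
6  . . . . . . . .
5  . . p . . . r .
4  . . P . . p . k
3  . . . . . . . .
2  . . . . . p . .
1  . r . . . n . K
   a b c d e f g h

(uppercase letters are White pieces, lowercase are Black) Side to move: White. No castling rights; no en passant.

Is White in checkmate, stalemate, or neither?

stalemate

White to move; white king on h1.
In check: no.
King squares — g1: attacked by Pf2; g2: attacked by Rg5; h2: attacked by Nf1.
Legal moves for White: none.
Not in check and no legal moves → stalemate.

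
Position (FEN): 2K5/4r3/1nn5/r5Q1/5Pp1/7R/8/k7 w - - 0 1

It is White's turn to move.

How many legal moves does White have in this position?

0

White to move; king on c8.
In check: yes, from the black knight on b6.
Legal moves: none.
Count: 0.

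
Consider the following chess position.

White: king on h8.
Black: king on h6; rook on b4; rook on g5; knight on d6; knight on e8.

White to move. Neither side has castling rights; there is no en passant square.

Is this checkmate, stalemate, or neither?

stalemate

White to move; white king on h8.
In check: no.
King squares — g7: attacked by Rg5; h7: attacked by Kh6; g8: attacked by Rg5.
Legal moves for White: none.
Not in check and no legal moves → stalemate.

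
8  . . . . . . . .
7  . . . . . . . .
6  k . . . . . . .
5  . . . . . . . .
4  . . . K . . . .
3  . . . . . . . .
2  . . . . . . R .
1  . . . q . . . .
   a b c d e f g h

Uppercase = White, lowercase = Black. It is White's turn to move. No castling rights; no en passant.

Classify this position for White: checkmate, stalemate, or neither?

White to move; white king on d4.
In check: yes, from the black queen on d1.
King squares — c3: available; d3: attacked by Qd1; e3: available; c4: available; e4: available; c5: available; d5: attacked by Qd1; e5: available.
Legal moves for White: Ke5, Kc5, Ke4, Kc4, Ke3, Kc3, Rd2.
White is in check but has 7 legal moves → neither.

neither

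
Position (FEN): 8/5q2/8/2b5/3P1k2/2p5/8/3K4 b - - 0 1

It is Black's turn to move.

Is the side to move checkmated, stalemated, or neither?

neither

Black to move; black king on f4.
In check: no.
Legal moves for Black include: Qg8, Qf8, Qe8, Qh7, Qg7, Qe7, Qd7, Qc7, Qb7, Qa7, Qg6, Qf6, Qe6, Qh5+, Qf5, Qd5, Qc4, Qb3+, ... (list truncated; more exist).
Black has legal moves and is not in check → neither.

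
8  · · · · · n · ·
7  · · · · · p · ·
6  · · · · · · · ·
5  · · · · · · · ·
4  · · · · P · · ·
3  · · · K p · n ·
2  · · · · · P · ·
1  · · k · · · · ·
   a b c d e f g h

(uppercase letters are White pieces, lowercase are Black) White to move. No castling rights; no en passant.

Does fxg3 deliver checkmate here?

no

After fxg3: black king on c1; in check: no.
Black is not in check, so this cannot be checkmate.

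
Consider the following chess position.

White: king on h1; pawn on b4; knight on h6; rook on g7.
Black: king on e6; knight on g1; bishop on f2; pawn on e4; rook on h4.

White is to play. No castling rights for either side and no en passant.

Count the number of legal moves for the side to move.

1

White to move; king on h1.
In check: yes, from the black rook on h4.
Legal moves: Kg2.
Count: 1.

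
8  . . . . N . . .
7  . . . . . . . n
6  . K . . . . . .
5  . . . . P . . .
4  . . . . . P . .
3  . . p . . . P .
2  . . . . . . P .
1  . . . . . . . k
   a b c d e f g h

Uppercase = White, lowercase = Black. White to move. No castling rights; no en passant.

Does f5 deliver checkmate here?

After f5: black king on h1; in check: no.
Black is not in check, so this cannot be checkmate.

no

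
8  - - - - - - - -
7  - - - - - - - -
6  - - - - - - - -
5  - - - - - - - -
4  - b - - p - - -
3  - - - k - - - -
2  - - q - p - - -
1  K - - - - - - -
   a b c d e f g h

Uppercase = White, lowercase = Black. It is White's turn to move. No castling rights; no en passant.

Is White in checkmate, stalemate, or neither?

White to move; white king on a1.
In check: no.
King squares — b1: attacked by Qc2; a2: attacked by Qc2; b2: attacked by Qc2.
Legal moves for White: none.
Not in check and no legal moves → stalemate.

stalemate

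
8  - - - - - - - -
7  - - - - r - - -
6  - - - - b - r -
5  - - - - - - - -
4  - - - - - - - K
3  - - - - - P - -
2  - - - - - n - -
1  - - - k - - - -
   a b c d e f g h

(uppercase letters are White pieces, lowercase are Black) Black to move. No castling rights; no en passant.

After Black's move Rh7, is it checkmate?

yes

After Rh7: white king on h4; in check: yes, from the black rook on h7.
King squares — g3: attacked by Rg6; h3: attacked by Nf2; g4: attacked by Nf2; g5: attacked by Rg6; h5: attacked by Rh7.
White has no legal moves → checkmate.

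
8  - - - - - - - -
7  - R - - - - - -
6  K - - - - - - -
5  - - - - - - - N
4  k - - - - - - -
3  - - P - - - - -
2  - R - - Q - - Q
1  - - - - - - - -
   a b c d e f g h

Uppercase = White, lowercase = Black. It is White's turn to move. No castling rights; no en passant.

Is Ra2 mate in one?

After Ra2: black king on a4; in check: yes, from the white rook on a2.
King squares — a3: attacked by Ra2; b3: attacked by Rb7; b4: attacked by Pc3; a5: attacked by Ra2; b5: attacked by Qe2.
Black has no legal moves → checkmate.

yes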